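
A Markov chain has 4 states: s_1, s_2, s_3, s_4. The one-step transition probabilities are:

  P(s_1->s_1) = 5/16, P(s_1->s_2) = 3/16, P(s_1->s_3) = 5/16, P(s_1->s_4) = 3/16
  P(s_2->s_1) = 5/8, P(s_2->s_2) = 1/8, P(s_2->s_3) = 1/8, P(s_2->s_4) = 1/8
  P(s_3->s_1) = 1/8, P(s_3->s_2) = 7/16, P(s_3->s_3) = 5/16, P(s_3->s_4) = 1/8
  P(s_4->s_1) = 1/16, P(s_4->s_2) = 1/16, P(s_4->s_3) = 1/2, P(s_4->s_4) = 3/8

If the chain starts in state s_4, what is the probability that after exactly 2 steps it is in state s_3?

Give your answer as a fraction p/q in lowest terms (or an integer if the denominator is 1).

Computing P^2 by repeated multiplication:
P^1 =
  s_1: [5/16, 3/16, 5/16, 3/16]
  s_2: [5/8, 1/8, 1/8, 1/8]
  s_3: [1/8, 7/16, 5/16, 1/8]
  s_4: [1/16, 1/16, 1/2, 3/8]
P^2 =
  s_1: [17/64, 59/256, 5/16, 49/256]
  s_2: [19/64, 25/128, 5/16, 25/128]
  s_3: [23/64, 57/256, 65/256, 21/128]
  s_4: [37/256, 67/256, 95/256, 57/256]

(P^2)[s_4 -> s_3] = 95/256

Answer: 95/256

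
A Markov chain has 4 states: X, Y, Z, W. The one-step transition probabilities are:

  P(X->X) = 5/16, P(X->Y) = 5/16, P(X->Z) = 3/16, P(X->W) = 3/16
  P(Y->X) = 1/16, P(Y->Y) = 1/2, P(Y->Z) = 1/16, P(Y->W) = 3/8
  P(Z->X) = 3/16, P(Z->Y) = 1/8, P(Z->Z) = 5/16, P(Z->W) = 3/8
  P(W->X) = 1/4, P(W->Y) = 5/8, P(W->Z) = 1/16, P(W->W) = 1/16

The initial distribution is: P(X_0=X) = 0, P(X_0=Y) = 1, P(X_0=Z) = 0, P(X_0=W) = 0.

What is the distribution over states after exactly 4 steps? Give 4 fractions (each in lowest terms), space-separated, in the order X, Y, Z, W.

Answer: 10843/65536 30479/65536 3545/32768 4281/16384

Derivation:
Propagating the distribution step by step (d_{t+1} = d_t * P):
d_0 = (X=0, Y=1, Z=0, W=0)
  d_1[X] = 0*5/16 + 1*1/16 + 0*3/16 + 0*1/4 = 1/16
  d_1[Y] = 0*5/16 + 1*1/2 + 0*1/8 + 0*5/8 = 1/2
  d_1[Z] = 0*3/16 + 1*1/16 + 0*5/16 + 0*1/16 = 1/16
  d_1[W] = 0*3/16 + 1*3/8 + 0*3/8 + 0*1/16 = 3/8
d_1 = (X=1/16, Y=1/2, Z=1/16, W=3/8)
  d_2[X] = 1/16*5/16 + 1/2*1/16 + 1/16*3/16 + 3/8*1/4 = 5/32
  d_2[Y] = 1/16*5/16 + 1/2*1/2 + 1/16*1/8 + 3/8*5/8 = 131/256
  d_2[Z] = 1/16*3/16 + 1/2*1/16 + 1/16*5/16 + 3/8*1/16 = 11/128
  d_2[W] = 1/16*3/16 + 1/2*3/8 + 1/16*3/8 + 3/8*1/16 = 63/256
d_2 = (X=5/32, Y=131/256, Z=11/128, W=63/256)
  d_3[X] = 5/32*5/16 + 131/256*1/16 + 11/128*3/16 + 63/256*1/4 = 649/4096
  d_3[Y] = 5/32*5/16 + 131/256*1/2 + 11/128*1/8 + 63/256*5/8 = 961/2048
  d_3[Z] = 5/32*3/16 + 131/256*1/16 + 11/128*5/16 + 63/256*1/16 = 53/512
  d_3[W] = 5/32*3/16 + 131/256*3/8 + 11/128*3/8 + 63/256*1/16 = 1101/4096
d_3 = (X=649/4096, Y=961/2048, Z=53/512, W=1101/4096)
  d_4[X] = 649/4096*5/16 + 961/2048*1/16 + 53/512*3/16 + 1101/4096*1/4 = 10843/65536
  d_4[Y] = 649/4096*5/16 + 961/2048*1/2 + 53/512*1/8 + 1101/4096*5/8 = 30479/65536
  d_4[Z] = 649/4096*3/16 + 961/2048*1/16 + 53/512*5/16 + 1101/4096*1/16 = 3545/32768
  d_4[W] = 649/4096*3/16 + 961/2048*3/8 + 53/512*3/8 + 1101/4096*1/16 = 4281/16384
d_4 = (X=10843/65536, Y=30479/65536, Z=3545/32768, W=4281/16384)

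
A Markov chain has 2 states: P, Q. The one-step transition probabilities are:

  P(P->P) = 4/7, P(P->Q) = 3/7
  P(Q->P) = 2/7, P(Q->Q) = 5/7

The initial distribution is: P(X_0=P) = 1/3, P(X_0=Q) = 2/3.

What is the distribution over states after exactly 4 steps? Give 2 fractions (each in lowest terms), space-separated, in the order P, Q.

Propagating the distribution step by step (d_{t+1} = d_t * P):
d_0 = (P=1/3, Q=2/3)
  d_1[P] = 1/3*4/7 + 2/3*2/7 = 8/21
  d_1[Q] = 1/3*3/7 + 2/3*5/7 = 13/21
d_1 = (P=8/21, Q=13/21)
  d_2[P] = 8/21*4/7 + 13/21*2/7 = 58/147
  d_2[Q] = 8/21*3/7 + 13/21*5/7 = 89/147
d_2 = (P=58/147, Q=89/147)
  d_3[P] = 58/147*4/7 + 89/147*2/7 = 410/1029
  d_3[Q] = 58/147*3/7 + 89/147*5/7 = 619/1029
d_3 = (P=410/1029, Q=619/1029)
  d_4[P] = 410/1029*4/7 + 619/1029*2/7 = 2878/7203
  d_4[Q] = 410/1029*3/7 + 619/1029*5/7 = 4325/7203
d_4 = (P=2878/7203, Q=4325/7203)

Answer: 2878/7203 4325/7203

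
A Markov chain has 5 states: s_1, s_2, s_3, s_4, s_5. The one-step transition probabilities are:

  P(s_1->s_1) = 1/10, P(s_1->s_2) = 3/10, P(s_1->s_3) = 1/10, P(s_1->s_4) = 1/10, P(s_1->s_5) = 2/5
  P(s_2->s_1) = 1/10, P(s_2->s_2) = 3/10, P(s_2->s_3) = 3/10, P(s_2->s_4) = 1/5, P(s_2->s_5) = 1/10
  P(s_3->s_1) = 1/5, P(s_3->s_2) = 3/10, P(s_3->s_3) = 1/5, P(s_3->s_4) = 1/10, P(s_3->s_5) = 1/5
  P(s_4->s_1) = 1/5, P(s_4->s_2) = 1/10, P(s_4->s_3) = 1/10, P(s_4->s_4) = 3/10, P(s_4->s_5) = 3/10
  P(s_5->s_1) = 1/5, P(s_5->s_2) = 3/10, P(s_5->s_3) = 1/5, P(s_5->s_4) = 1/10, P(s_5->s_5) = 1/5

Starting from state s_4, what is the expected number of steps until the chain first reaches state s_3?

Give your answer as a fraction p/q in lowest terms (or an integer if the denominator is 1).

Answer: 10360/1761

Derivation:
Let h_i = expected steps to first reach s_3 from state i.
Boundary: h_s_3 = 0.
First-step equations for the other states:
  h_s_1 = 1 + 1/10*h_s_1 + 3/10*h_s_2 + 1/10*h_s_3 + 1/10*h_s_4 + 2/5*h_s_5
  h_s_2 = 1 + 1/10*h_s_1 + 3/10*h_s_2 + 3/10*h_s_3 + 1/5*h_s_4 + 1/10*h_s_5
  h_s_4 = 1 + 1/5*h_s_1 + 1/10*h_s_2 + 1/10*h_s_3 + 3/10*h_s_4 + 3/10*h_s_5
  h_s_5 = 1 + 1/5*h_s_1 + 3/10*h_s_2 + 1/5*h_s_3 + 1/10*h_s_4 + 1/5*h_s_5

Substituting h_s_3 = 0 and rearranging gives the linear system (I - Q) h = 1:
  [9/10, -3/10, -1/10, -2/5] . (h_s_1, h_s_2, h_s_4, h_s_5) = 1
  [-1/10, 7/10, -1/5, -1/10] . (h_s_1, h_s_2, h_s_4, h_s_5) = 1
  [-1/5, -1/10, 7/10, -3/10] . (h_s_1, h_s_2, h_s_4, h_s_5) = 1
  [-1/5, -3/10, -1/10, 4/5] . (h_s_1, h_s_2, h_s_4, h_s_5) = 1

Solving yields:
  h_s_1 = 3280/587
  h_s_2 = 8170/1761
  h_s_4 = 10360/1761
  h_s_5 = 9020/1761

Starting state is s_4, so the expected hitting time is h_s_4 = 10360/1761.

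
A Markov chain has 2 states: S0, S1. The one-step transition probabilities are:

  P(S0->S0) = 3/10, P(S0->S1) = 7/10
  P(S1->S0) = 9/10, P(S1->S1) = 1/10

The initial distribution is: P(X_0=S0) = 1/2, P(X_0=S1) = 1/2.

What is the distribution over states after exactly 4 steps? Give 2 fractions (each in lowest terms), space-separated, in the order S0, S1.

Answer: 693/1250 557/1250

Derivation:
Propagating the distribution step by step (d_{t+1} = d_t * P):
d_0 = (S0=1/2, S1=1/2)
  d_1[S0] = 1/2*3/10 + 1/2*9/10 = 3/5
  d_1[S1] = 1/2*7/10 + 1/2*1/10 = 2/5
d_1 = (S0=3/5, S1=2/5)
  d_2[S0] = 3/5*3/10 + 2/5*9/10 = 27/50
  d_2[S1] = 3/5*7/10 + 2/5*1/10 = 23/50
d_2 = (S0=27/50, S1=23/50)
  d_3[S0] = 27/50*3/10 + 23/50*9/10 = 72/125
  d_3[S1] = 27/50*7/10 + 23/50*1/10 = 53/125
d_3 = (S0=72/125, S1=53/125)
  d_4[S0] = 72/125*3/10 + 53/125*9/10 = 693/1250
  d_4[S1] = 72/125*7/10 + 53/125*1/10 = 557/1250
d_4 = (S0=693/1250, S1=557/1250)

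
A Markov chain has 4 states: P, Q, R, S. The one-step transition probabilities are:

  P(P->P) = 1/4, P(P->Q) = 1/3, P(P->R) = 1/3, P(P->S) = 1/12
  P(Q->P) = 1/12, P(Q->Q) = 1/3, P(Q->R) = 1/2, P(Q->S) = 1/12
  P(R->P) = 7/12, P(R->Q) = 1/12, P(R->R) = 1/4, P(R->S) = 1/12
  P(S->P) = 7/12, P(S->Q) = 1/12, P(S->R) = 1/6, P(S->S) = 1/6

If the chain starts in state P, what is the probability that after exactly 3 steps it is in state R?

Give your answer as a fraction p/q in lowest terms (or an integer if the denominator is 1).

Answer: 283/864

Derivation:
Computing P^3 by repeated multiplication:
P^1 =
  P: [1/4, 1/3, 1/3, 1/12]
  Q: [1/12, 1/3, 1/2, 1/12]
  R: [7/12, 1/12, 1/4, 1/12]
  S: [7/12, 1/12, 1/6, 1/6]
P^2 =
  P: [1/3, 11/48, 25/72, 13/144]
  Q: [7/18, 3/16, 1/3, 13/144]
  R: [25/72, 1/4, 5/16, 13/144]
  S: [25/72, 1/4, 11/36, 7/72]
P^3 =
  P: [103/288, 43/192, 283/864, 157/1728]
  Q: [311/864, 131/576, 139/432, 157/1728]
  R: [37/108, 67/288, 577/1728, 157/1728]
  S: [37/108, 67/288, 1/3, 79/864]

(P^3)[P -> R] = 283/864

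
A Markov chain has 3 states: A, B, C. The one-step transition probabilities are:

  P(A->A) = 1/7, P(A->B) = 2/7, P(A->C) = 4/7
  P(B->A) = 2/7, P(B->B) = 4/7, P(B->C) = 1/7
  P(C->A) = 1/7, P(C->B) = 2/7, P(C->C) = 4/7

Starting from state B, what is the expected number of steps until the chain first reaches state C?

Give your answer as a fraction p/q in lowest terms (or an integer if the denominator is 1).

Let h_i = expected steps to first reach C from state i.
Boundary: h_C = 0.
First-step equations for the other states:
  h_A = 1 + 1/7*h_A + 2/7*h_B + 4/7*h_C
  h_B = 1 + 2/7*h_A + 4/7*h_B + 1/7*h_C

Substituting h_C = 0 and rearranging gives the linear system (I - Q) h = 1:
  [6/7, -2/7] . (h_A, h_B) = 1
  [-2/7, 3/7] . (h_A, h_B) = 1

Solving yields:
  h_A = 5/2
  h_B = 4

Starting state is B, so the expected hitting time is h_B = 4.

Answer: 4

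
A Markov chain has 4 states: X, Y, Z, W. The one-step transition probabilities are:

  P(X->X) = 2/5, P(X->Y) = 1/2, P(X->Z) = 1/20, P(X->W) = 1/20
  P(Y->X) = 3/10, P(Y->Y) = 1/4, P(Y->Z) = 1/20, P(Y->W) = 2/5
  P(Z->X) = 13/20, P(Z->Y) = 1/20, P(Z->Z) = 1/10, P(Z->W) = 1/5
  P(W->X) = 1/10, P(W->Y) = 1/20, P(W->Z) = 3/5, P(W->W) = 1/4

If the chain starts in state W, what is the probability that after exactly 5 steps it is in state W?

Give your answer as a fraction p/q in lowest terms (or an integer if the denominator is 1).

Answer: 337481/1600000

Derivation:
Computing P^5 by repeated multiplication:
P^1 =
  X: [2/5, 1/2, 1/20, 1/20]
  Y: [3/10, 1/4, 1/20, 2/5]
  Z: [13/20, 1/20, 1/10, 1/5]
  W: [1/10, 1/20, 3/5, 1/4]
P^2 =
  X: [139/400, 33/100, 2/25, 97/400]
  Y: [107/400, 47/200, 109/400, 9/40]
  Z: [9/25, 141/400, 33/200, 49/400]
  W: [47/100, 21/200, 87/400, 83/400]
P^3 =
  X: [1257/4000, 2179/8000, 1499/8000, 113/500]
  Y: [3017/8000, 1739/8000, 1499/8000, 349/1600]
  Z: [1477/4000, 113/400, 201/1600, 1781/8000]
  W: [3053/8000, 113/400, 7/40, 1287/8000]
P^4 =
  X: [56289/160000, 19671/80000, 29387/160000, 17491/80000]
  Y: [57547/160000, 42109/160000, 14347/80000, 633/3200]
  Z: [53819/160000, 21813/80000, 7149/40000, 33959/160000]
  W: [29379/80000, 44517/160000, 23557/160000, 2073/10000]
P^5 =
  X: [1138359/3200000, 823969/3200000, 574189/3200000, 663483/3200000]
  Y: [143669/400000, 846359/3200000, 134211/800000, 133489/640000]
  Z: [565987/1600000, 6551/25600, 112429/640000, 343503/1600000]
  W: [1109743/3200000, 86689/320000, 109681/640000, 337481/1600000]

(P^5)[W -> W] = 337481/1600000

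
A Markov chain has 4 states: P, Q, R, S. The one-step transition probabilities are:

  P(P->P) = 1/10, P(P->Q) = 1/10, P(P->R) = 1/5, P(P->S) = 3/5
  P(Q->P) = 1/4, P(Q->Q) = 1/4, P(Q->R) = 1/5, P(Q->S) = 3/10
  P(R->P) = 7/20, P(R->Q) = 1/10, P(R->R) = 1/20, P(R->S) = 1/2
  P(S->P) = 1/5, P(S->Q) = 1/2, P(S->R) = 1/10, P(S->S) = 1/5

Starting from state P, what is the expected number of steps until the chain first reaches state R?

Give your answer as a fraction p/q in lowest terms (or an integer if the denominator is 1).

Let h_i = expected steps to first reach R from state i.
Boundary: h_R = 0.
First-step equations for the other states:
  h_P = 1 + 1/10*h_P + 1/10*h_Q + 1/5*h_R + 3/5*h_S
  h_Q = 1 + 1/4*h_P + 1/4*h_Q + 1/5*h_R + 3/10*h_S
  h_S = 1 + 1/5*h_P + 1/2*h_Q + 1/10*h_R + 1/5*h_S

Substituting h_R = 0 and rearranging gives the linear system (I - Q) h = 1:
  [9/10, -1/10, -3/5] . (h_P, h_Q, h_S) = 1
  [-1/4, 3/4, -3/10] . (h_P, h_Q, h_S) = 1
  [-1/5, -1/2, 4/5] . (h_P, h_Q, h_S) = 1

Solving yields:
  h_P = 655/107
  h_Q = 640/107
  h_S = 1395/214

Starting state is P, so the expected hitting time is h_P = 655/107.

Answer: 655/107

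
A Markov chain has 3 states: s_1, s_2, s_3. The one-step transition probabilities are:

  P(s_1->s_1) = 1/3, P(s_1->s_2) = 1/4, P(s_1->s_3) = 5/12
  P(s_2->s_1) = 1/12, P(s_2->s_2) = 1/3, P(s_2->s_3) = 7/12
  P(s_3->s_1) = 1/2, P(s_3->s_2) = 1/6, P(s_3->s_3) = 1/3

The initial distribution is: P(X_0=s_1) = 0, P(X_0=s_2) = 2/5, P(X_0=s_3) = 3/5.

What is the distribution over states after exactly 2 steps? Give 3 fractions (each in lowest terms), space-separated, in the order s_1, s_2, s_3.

Answer: 25/72 7/30 151/360

Derivation:
Propagating the distribution step by step (d_{t+1} = d_t * P):
d_0 = (s_1=0, s_2=2/5, s_3=3/5)
  d_1[s_1] = 0*1/3 + 2/5*1/12 + 3/5*1/2 = 1/3
  d_1[s_2] = 0*1/4 + 2/5*1/3 + 3/5*1/6 = 7/30
  d_1[s_3] = 0*5/12 + 2/5*7/12 + 3/5*1/3 = 13/30
d_1 = (s_1=1/3, s_2=7/30, s_3=13/30)
  d_2[s_1] = 1/3*1/3 + 7/30*1/12 + 13/30*1/2 = 25/72
  d_2[s_2] = 1/3*1/4 + 7/30*1/3 + 13/30*1/6 = 7/30
  d_2[s_3] = 1/3*5/12 + 7/30*7/12 + 13/30*1/3 = 151/360
d_2 = (s_1=25/72, s_2=7/30, s_3=151/360)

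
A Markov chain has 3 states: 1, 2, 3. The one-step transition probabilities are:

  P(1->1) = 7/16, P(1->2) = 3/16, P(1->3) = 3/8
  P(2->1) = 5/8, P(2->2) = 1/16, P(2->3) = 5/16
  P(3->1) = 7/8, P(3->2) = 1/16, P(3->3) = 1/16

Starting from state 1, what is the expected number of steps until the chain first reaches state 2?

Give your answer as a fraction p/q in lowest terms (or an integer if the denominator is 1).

Answer: 112/17

Derivation:
Let h_i = expected steps to first reach 2 from state i.
Boundary: h_2 = 0.
First-step equations for the other states:
  h_1 = 1 + 7/16*h_1 + 3/16*h_2 + 3/8*h_3
  h_3 = 1 + 7/8*h_1 + 1/16*h_2 + 1/16*h_3

Substituting h_2 = 0 and rearranging gives the linear system (I - Q) h = 1:
  [9/16, -3/8] . (h_1, h_3) = 1
  [-7/8, 15/16] . (h_1, h_3) = 1

Solving yields:
  h_1 = 112/17
  h_3 = 368/51

Starting state is 1, so the expected hitting time is h_1 = 112/17.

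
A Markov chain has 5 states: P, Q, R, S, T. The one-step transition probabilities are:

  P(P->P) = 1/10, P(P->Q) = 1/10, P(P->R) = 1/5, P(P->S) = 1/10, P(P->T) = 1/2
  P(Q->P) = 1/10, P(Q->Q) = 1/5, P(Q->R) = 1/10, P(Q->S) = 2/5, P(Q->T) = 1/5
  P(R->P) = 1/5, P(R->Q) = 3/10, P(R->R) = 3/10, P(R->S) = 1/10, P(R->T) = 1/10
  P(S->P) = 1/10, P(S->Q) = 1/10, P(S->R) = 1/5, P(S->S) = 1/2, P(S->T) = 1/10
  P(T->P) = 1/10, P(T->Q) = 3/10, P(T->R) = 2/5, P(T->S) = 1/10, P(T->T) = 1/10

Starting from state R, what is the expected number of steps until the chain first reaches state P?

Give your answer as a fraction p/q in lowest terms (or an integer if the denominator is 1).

Answer: 225/31

Derivation:
Let h_i = expected steps to first reach P from state i.
Boundary: h_P = 0.
First-step equations for the other states:
  h_Q = 1 + 1/10*h_P + 1/5*h_Q + 1/10*h_R + 2/5*h_S + 1/5*h_T
  h_R = 1 + 1/5*h_P + 3/10*h_Q + 3/10*h_R + 1/10*h_S + 1/10*h_T
  h_S = 1 + 1/10*h_P + 1/10*h_Q + 1/5*h_R + 1/2*h_S + 1/10*h_T
  h_T = 1 + 1/10*h_P + 3/10*h_Q + 2/5*h_R + 1/10*h_S + 1/10*h_T

Substituting h_P = 0 and rearranging gives the linear system (I - Q) h = 1:
  [4/5, -1/10, -2/5, -1/5] . (h_Q, h_R, h_S, h_T) = 1
  [-3/10, 7/10, -1/10, -1/10] . (h_Q, h_R, h_S, h_T) = 1
  [-1/10, -1/5, 1/2, -1/10] . (h_Q, h_R, h_S, h_T) = 1
  [-3/10, -2/5, -1/10, 9/10] . (h_Q, h_R, h_S, h_T) = 1

Solving yields:
  h_Q = 255/31
  h_R = 225/31
  h_S = 505/62
  h_T = 495/62

Starting state is R, so the expected hitting time is h_R = 225/31.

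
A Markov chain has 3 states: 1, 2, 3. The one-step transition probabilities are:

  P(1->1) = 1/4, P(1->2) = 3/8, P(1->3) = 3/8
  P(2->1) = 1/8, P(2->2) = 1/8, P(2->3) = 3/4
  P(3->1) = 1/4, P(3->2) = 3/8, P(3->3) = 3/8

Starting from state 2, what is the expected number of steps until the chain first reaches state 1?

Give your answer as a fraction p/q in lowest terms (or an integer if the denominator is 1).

Answer: 88/17

Derivation:
Let h_i = expected steps to first reach 1 from state i.
Boundary: h_1 = 0.
First-step equations for the other states:
  h_2 = 1 + 1/8*h_1 + 1/8*h_2 + 3/4*h_3
  h_3 = 1 + 1/4*h_1 + 3/8*h_2 + 3/8*h_3

Substituting h_1 = 0 and rearranging gives the linear system (I - Q) h = 1:
  [7/8, -3/4] . (h_2, h_3) = 1
  [-3/8, 5/8] . (h_2, h_3) = 1

Solving yields:
  h_2 = 88/17
  h_3 = 80/17

Starting state is 2, so the expected hitting time is h_2 = 88/17.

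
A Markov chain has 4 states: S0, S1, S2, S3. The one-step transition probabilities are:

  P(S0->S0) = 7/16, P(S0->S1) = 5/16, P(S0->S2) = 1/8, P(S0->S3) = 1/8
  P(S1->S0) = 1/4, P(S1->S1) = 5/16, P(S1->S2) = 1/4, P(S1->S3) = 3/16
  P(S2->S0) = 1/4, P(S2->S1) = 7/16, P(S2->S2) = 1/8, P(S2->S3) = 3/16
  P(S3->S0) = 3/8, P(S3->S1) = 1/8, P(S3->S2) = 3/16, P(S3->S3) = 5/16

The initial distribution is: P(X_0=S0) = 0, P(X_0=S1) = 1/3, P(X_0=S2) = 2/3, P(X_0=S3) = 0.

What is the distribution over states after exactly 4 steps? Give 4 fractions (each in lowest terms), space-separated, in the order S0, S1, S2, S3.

Answer: 11033/32768 29327/98304 17143/98304 6245/32768

Derivation:
Propagating the distribution step by step (d_{t+1} = d_t * P):
d_0 = (S0=0, S1=1/3, S2=2/3, S3=0)
  d_1[S0] = 0*7/16 + 1/3*1/4 + 2/3*1/4 + 0*3/8 = 1/4
  d_1[S1] = 0*5/16 + 1/3*5/16 + 2/3*7/16 + 0*1/8 = 19/48
  d_1[S2] = 0*1/8 + 1/3*1/4 + 2/3*1/8 + 0*3/16 = 1/6
  d_1[S3] = 0*1/8 + 1/3*3/16 + 2/3*3/16 + 0*5/16 = 3/16
d_1 = (S0=1/4, S1=19/48, S2=1/6, S3=3/16)
  d_2[S0] = 1/4*7/16 + 19/48*1/4 + 1/6*1/4 + 3/16*3/8 = 41/128
  d_2[S1] = 1/4*5/16 + 19/48*5/16 + 1/6*7/16 + 3/16*1/8 = 229/768
  d_2[S2] = 1/4*1/8 + 19/48*1/4 + 1/6*1/8 + 3/16*3/16 = 143/768
  d_2[S3] = 1/4*1/8 + 19/48*3/16 + 1/6*3/16 + 3/16*5/16 = 25/128
d_2 = (S0=41/128, S1=229/768, S2=143/768, S3=25/128)
  d_3[S0] = 41/128*7/16 + 229/768*1/4 + 143/768*1/4 + 25/128*3/8 = 685/2048
  d_3[S1] = 41/128*5/16 + 229/768*5/16 + 143/768*7/16 + 25/128*1/8 = 919/3072
  d_3[S2] = 41/128*1/8 + 229/768*1/4 + 143/768*1/8 + 25/128*3/16 = 67/384
  d_3[S3] = 41/128*1/8 + 229/768*3/16 + 143/768*3/16 + 25/128*5/16 = 393/2048
d_3 = (S0=685/2048, S1=919/3072, S2=67/384, S3=393/2048)
  d_4[S0] = 685/2048*7/16 + 919/3072*1/4 + 67/384*1/4 + 393/2048*3/8 = 11033/32768
  d_4[S1] = 685/2048*5/16 + 919/3072*5/16 + 67/384*7/16 + 393/2048*1/8 = 29327/98304
  d_4[S2] = 685/2048*1/8 + 919/3072*1/4 + 67/384*1/8 + 393/2048*3/16 = 17143/98304
  d_4[S3] = 685/2048*1/8 + 919/3072*3/16 + 67/384*3/16 + 393/2048*5/16 = 6245/32768
d_4 = (S0=11033/32768, S1=29327/98304, S2=17143/98304, S3=6245/32768)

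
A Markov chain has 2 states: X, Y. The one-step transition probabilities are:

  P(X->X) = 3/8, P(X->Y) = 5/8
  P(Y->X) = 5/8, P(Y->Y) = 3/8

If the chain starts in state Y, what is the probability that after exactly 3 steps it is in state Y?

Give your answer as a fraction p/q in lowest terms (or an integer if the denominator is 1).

Computing P^3 by repeated multiplication:
P^1 =
  X: [3/8, 5/8]
  Y: [5/8, 3/8]
P^2 =
  X: [17/32, 15/32]
  Y: [15/32, 17/32]
P^3 =
  X: [63/128, 65/128]
  Y: [65/128, 63/128]

(P^3)[Y -> Y] = 63/128

Answer: 63/128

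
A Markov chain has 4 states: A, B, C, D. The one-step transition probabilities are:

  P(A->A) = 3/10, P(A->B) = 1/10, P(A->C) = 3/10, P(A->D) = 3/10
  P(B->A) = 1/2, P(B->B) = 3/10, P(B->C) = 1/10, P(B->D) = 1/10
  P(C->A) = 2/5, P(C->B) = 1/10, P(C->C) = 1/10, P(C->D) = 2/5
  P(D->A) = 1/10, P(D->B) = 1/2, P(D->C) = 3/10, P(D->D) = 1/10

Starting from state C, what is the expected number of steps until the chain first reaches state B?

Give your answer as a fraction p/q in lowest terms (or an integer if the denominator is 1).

Answer: 14/3

Derivation:
Let h_i = expected steps to first reach B from state i.
Boundary: h_B = 0.
First-step equations for the other states:
  h_A = 1 + 3/10*h_A + 1/10*h_B + 3/10*h_C + 3/10*h_D
  h_C = 1 + 2/5*h_A + 1/10*h_B + 1/10*h_C + 2/5*h_D
  h_D = 1 + 1/10*h_A + 1/2*h_B + 3/10*h_C + 1/10*h_D

Substituting h_B = 0 and rearranging gives the linear system (I - Q) h = 1:
  [7/10, -3/10, -3/10] . (h_A, h_C, h_D) = 1
  [-2/5, 9/10, -2/5] . (h_A, h_C, h_D) = 1
  [-1/10, -3/10, 9/10] . (h_A, h_C, h_D) = 1

Solving yields:
  h_A = 24/5
  h_C = 14/3
  h_D = 16/5

Starting state is C, so the expected hitting time is h_C = 14/3.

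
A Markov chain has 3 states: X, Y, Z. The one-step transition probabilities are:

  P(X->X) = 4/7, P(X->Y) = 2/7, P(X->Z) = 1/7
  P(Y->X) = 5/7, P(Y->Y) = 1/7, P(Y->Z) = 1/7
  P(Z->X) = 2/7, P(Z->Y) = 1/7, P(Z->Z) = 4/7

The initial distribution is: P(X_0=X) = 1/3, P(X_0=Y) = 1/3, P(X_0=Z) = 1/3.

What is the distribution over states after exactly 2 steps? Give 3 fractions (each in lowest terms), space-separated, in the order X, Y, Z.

Propagating the distribution step by step (d_{t+1} = d_t * P):
d_0 = (X=1/3, Y=1/3, Z=1/3)
  d_1[X] = 1/3*4/7 + 1/3*5/7 + 1/3*2/7 = 11/21
  d_1[Y] = 1/3*2/7 + 1/3*1/7 + 1/3*1/7 = 4/21
  d_1[Z] = 1/3*1/7 + 1/3*1/7 + 1/3*4/7 = 2/7
d_1 = (X=11/21, Y=4/21, Z=2/7)
  d_2[X] = 11/21*4/7 + 4/21*5/7 + 2/7*2/7 = 76/147
  d_2[Y] = 11/21*2/7 + 4/21*1/7 + 2/7*1/7 = 32/147
  d_2[Z] = 11/21*1/7 + 4/21*1/7 + 2/7*4/7 = 13/49
d_2 = (X=76/147, Y=32/147, Z=13/49)

Answer: 76/147 32/147 13/49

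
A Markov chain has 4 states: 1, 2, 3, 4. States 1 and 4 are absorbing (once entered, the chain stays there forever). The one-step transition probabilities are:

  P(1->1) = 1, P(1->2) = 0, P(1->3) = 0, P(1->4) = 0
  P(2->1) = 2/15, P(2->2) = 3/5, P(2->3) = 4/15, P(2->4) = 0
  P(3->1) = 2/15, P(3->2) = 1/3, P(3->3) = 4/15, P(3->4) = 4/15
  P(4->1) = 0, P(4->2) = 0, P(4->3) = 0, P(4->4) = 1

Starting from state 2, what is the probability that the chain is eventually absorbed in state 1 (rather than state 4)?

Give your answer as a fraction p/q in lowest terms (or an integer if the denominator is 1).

Answer: 15/23

Derivation:
Let a_i = P(absorbed in 1 | start in state i).
Boundary conditions: a_1 = 1, a_4 = 0.
For each transient state i, a_i = sum_j P(i->j) * a_j:
  a_2 = 2/15*a_1 + 3/5*a_2 + 4/15*a_3 + 0*a_4
  a_3 = 2/15*a_1 + 1/3*a_2 + 4/15*a_3 + 4/15*a_4

Substituting a_1 = 1 and a_4 = 0, rearrange to (I - Q) a = r where r[i] = P(i -> 1):
  [2/5, -4/15] . (a_2, a_3) = 2/15
  [-1/3, 11/15] . (a_2, a_3) = 2/15

Solving yields:
  a_2 = 15/23
  a_3 = 11/23

Starting state is 2, so the absorption probability is a_2 = 15/23.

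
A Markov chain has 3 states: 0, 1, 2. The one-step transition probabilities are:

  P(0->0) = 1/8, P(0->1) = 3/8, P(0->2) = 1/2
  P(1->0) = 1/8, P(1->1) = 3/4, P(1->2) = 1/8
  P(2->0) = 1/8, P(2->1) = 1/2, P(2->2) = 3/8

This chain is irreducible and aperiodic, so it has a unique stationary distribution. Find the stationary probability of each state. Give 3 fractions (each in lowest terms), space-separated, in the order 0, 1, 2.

Answer: 1/8 31/48 11/48

Derivation:
The stationary distribution satisfies pi = pi * P, i.e.:
  pi_0 = 1/8*pi_0 + 1/8*pi_1 + 1/8*pi_2
  pi_1 = 3/8*pi_0 + 3/4*pi_1 + 1/2*pi_2
  pi_2 = 1/2*pi_0 + 1/8*pi_1 + 3/8*pi_2
with normalization: pi_0 + pi_1 + pi_2 = 1.

Using the first 2 balance equations plus normalization, the linear system A*pi = b is:
  [-7/8, 1/8, 1/8] . pi = 0
  [3/8, -1/4, 1/2] . pi = 0
  [1, 1, 1] . pi = 1

Solving yields:
  pi_0 = 1/8
  pi_1 = 31/48
  pi_2 = 11/48

Verification (pi * P):
  1/8*1/8 + 31/48*1/8 + 11/48*1/8 = 1/8 = pi_0  (ok)
  1/8*3/8 + 31/48*3/4 + 11/48*1/2 = 31/48 = pi_1  (ok)
  1/8*1/2 + 31/48*1/8 + 11/48*3/8 = 11/48 = pi_2  (ok)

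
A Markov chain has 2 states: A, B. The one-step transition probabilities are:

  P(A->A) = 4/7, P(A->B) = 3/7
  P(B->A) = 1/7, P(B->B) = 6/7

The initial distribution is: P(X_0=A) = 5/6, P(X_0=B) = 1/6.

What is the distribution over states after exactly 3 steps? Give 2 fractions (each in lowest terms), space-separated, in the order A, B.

Answer: 29/98 69/98

Derivation:
Propagating the distribution step by step (d_{t+1} = d_t * P):
d_0 = (A=5/6, B=1/6)
  d_1[A] = 5/6*4/7 + 1/6*1/7 = 1/2
  d_1[B] = 5/6*3/7 + 1/6*6/7 = 1/2
d_1 = (A=1/2, B=1/2)
  d_2[A] = 1/2*4/7 + 1/2*1/7 = 5/14
  d_2[B] = 1/2*3/7 + 1/2*6/7 = 9/14
d_2 = (A=5/14, B=9/14)
  d_3[A] = 5/14*4/7 + 9/14*1/7 = 29/98
  d_3[B] = 5/14*3/7 + 9/14*6/7 = 69/98
d_3 = (A=29/98, B=69/98)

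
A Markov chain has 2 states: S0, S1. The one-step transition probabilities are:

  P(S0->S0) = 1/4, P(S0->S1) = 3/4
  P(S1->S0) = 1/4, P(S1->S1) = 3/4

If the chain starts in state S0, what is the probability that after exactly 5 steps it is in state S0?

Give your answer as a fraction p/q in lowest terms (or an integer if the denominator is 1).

Answer: 1/4

Derivation:
Computing P^5 by repeated multiplication:
P^1 =
  S0: [1/4, 3/4]
  S1: [1/4, 3/4]
P^2 =
  S0: [1/4, 3/4]
  S1: [1/4, 3/4]
P^3 =
  S0: [1/4, 3/4]
  S1: [1/4, 3/4]
P^4 =
  S0: [1/4, 3/4]
  S1: [1/4, 3/4]
P^5 =
  S0: [1/4, 3/4]
  S1: [1/4, 3/4]

(P^5)[S0 -> S0] = 1/4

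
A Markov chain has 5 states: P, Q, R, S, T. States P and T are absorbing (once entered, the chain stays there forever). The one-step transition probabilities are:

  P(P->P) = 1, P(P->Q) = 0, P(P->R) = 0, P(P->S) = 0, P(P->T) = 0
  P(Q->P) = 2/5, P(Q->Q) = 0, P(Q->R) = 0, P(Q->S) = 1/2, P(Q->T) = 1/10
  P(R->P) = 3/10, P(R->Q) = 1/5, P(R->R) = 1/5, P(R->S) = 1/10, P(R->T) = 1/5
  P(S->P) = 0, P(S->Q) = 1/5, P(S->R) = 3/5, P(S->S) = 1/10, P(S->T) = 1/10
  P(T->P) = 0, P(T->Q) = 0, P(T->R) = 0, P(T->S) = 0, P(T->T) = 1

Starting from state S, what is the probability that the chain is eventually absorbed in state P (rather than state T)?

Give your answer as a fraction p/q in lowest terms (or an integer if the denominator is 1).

Answer: 73/130

Derivation:
Let a_i = P(absorbed in P | start in state i).
Boundary conditions: a_P = 1, a_T = 0.
For each transient state i, a_i = sum_j P(i->j) * a_j:
  a_Q = 2/5*a_P + 0*a_Q + 0*a_R + 1/2*a_S + 1/10*a_T
  a_R = 3/10*a_P + 1/5*a_Q + 1/5*a_R + 1/10*a_S + 1/5*a_T
  a_S = 0*a_P + 1/5*a_Q + 3/5*a_R + 1/10*a_S + 1/10*a_T

Substituting a_P = 1 and a_T = 0, rearrange to (I - Q) a = r where r[i] = P(i -> P):
  [1, 0, -1/2] . (a_Q, a_R, a_S) = 2/5
  [-1/5, 4/5, -1/10] . (a_Q, a_R, a_S) = 3/10
  [-1/5, -3/5, 9/10] . (a_Q, a_R, a_S) = 0

Solving yields:
  a_Q = 177/260
  a_R = 8/13
  a_S = 73/130

Starting state is S, so the absorption probability is a_S = 73/130.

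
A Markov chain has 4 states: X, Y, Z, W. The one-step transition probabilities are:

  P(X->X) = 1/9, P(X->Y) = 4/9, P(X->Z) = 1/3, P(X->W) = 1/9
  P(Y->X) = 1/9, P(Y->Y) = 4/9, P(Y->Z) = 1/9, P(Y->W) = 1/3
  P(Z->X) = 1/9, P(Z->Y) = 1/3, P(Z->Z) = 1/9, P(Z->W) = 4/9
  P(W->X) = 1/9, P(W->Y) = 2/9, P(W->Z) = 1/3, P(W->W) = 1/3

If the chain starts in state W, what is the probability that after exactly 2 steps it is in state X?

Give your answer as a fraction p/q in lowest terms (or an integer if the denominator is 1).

Computing P^2 by repeated multiplication:
P^1 =
  X: [1/9, 4/9, 1/3, 1/9]
  Y: [1/9, 4/9, 1/9, 1/3]
  Z: [1/9, 1/3, 1/9, 4/9]
  W: [1/9, 2/9, 1/3, 1/3]
P^2 =
  X: [1/9, 31/81, 13/81, 28/81]
  Y: [1/9, 29/81, 17/81, 26/81]
  Z: [1/9, 1/3, 19/81, 26/81]
  W: [1/9, 1/3, 17/81, 28/81]

(P^2)[W -> X] = 1/9

Answer: 1/9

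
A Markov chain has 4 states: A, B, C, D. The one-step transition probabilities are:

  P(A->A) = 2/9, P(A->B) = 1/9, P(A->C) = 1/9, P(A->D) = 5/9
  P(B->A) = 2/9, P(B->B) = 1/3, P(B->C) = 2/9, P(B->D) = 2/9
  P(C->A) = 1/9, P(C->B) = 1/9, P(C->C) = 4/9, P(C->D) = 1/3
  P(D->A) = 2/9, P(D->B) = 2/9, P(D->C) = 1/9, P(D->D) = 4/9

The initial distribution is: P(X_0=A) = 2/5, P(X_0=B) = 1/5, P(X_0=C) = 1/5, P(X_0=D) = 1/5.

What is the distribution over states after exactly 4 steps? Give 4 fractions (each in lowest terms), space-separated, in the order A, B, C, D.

Answer: 1313/6561 2188/10935 2183/10935 13127/32805

Derivation:
Propagating the distribution step by step (d_{t+1} = d_t * P):
d_0 = (A=2/5, B=1/5, C=1/5, D=1/5)
  d_1[A] = 2/5*2/9 + 1/5*2/9 + 1/5*1/9 + 1/5*2/9 = 1/5
  d_1[B] = 2/5*1/9 + 1/5*1/3 + 1/5*1/9 + 1/5*2/9 = 8/45
  d_1[C] = 2/5*1/9 + 1/5*2/9 + 1/5*4/9 + 1/5*1/9 = 1/5
  d_1[D] = 2/5*5/9 + 1/5*2/9 + 1/5*1/3 + 1/5*4/9 = 19/45
d_1 = (A=1/5, B=8/45, C=1/5, D=19/45)
  d_2[A] = 1/5*2/9 + 8/45*2/9 + 1/5*1/9 + 19/45*2/9 = 1/5
  d_2[B] = 1/5*1/9 + 8/45*1/3 + 1/5*1/9 + 19/45*2/9 = 16/81
  d_2[C] = 1/5*1/9 + 8/45*2/9 + 1/5*4/9 + 19/45*1/9 = 16/81
  d_2[D] = 1/5*5/9 + 8/45*2/9 + 1/5*1/3 + 19/45*4/9 = 164/405
d_2 = (A=1/5, B=16/81, C=16/81, D=164/405)
  d_3[A] = 1/5*2/9 + 16/81*2/9 + 16/81*1/9 + 164/405*2/9 = 146/729
  d_3[B] = 1/5*1/9 + 16/81*1/3 + 16/81*1/9 + 164/405*2/9 = 1/5
  d_3[C] = 1/5*1/9 + 16/81*2/9 + 16/81*4/9 + 164/405*1/9 = 145/729
  d_3[D] = 1/5*5/9 + 16/81*2/9 + 16/81*1/3 + 164/405*4/9 = 487/1215
d_3 = (A=146/729, B=1/5, C=145/729, D=487/1215)
  d_4[A] = 146/729*2/9 + 1/5*2/9 + 145/729*1/9 + 487/1215*2/9 = 1313/6561
  d_4[B] = 146/729*1/9 + 1/5*1/3 + 145/729*1/9 + 487/1215*2/9 = 2188/10935
  d_4[C] = 146/729*1/9 + 1/5*2/9 + 145/729*4/9 + 487/1215*1/9 = 2183/10935
  d_4[D] = 146/729*5/9 + 1/5*2/9 + 145/729*1/3 + 487/1215*4/9 = 13127/32805
d_4 = (A=1313/6561, B=2188/10935, C=2183/10935, D=13127/32805)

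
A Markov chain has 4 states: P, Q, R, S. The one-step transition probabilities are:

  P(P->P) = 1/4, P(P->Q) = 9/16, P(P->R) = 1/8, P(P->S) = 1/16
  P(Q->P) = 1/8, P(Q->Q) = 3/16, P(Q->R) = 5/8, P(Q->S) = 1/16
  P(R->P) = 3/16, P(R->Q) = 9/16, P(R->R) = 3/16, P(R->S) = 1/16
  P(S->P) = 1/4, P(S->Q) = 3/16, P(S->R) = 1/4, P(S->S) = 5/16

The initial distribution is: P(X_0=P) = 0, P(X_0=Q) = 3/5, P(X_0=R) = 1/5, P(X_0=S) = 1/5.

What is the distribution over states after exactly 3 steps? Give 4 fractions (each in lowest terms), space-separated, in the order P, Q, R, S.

Answer: 3657/20480 237/640 1499/4096 109/1280

Derivation:
Propagating the distribution step by step (d_{t+1} = d_t * P):
d_0 = (P=0, Q=3/5, R=1/5, S=1/5)
  d_1[P] = 0*1/4 + 3/5*1/8 + 1/5*3/16 + 1/5*1/4 = 13/80
  d_1[Q] = 0*9/16 + 3/5*3/16 + 1/5*9/16 + 1/5*3/16 = 21/80
  d_1[R] = 0*1/8 + 3/5*5/8 + 1/5*3/16 + 1/5*1/4 = 37/80
  d_1[S] = 0*1/16 + 3/5*1/16 + 1/5*1/16 + 1/5*5/16 = 9/80
d_1 = (P=13/80, Q=21/80, R=37/80, S=9/80)
  d_2[P] = 13/80*1/4 + 21/80*1/8 + 37/80*3/16 + 9/80*1/4 = 241/1280
  d_2[Q] = 13/80*9/16 + 21/80*3/16 + 37/80*9/16 + 9/80*3/16 = 27/64
  d_2[R] = 13/80*1/8 + 21/80*5/8 + 37/80*3/16 + 9/80*1/4 = 383/1280
  d_2[S] = 13/80*1/16 + 21/80*1/16 + 37/80*1/16 + 9/80*5/16 = 29/320
d_2 = (P=241/1280, Q=27/64, R=383/1280, S=29/320)
  d_3[P] = 241/1280*1/4 + 27/64*1/8 + 383/1280*3/16 + 29/320*1/4 = 3657/20480
  d_3[Q] = 241/1280*9/16 + 27/64*3/16 + 383/1280*9/16 + 29/320*3/16 = 237/640
  d_3[R] = 241/1280*1/8 + 27/64*5/8 + 383/1280*3/16 + 29/320*1/4 = 1499/4096
  d_3[S] = 241/1280*1/16 + 27/64*1/16 + 383/1280*1/16 + 29/320*5/16 = 109/1280
d_3 = (P=3657/20480, Q=237/640, R=1499/4096, S=109/1280)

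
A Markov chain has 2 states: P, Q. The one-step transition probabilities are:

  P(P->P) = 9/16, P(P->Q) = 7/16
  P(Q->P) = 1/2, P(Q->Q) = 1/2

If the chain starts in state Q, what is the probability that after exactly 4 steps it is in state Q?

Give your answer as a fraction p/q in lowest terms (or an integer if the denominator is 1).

Answer: 3823/8192

Derivation:
Computing P^4 by repeated multiplication:
P^1 =
  P: [9/16, 7/16]
  Q: [1/2, 1/2]
P^2 =
  P: [137/256, 119/256]
  Q: [17/32, 15/32]
P^3 =
  P: [2185/4096, 1911/4096]
  Q: [273/512, 239/512]
P^4 =
  P: [34953/65536, 30583/65536]
  Q: [4369/8192, 3823/8192]

(P^4)[Q -> Q] = 3823/8192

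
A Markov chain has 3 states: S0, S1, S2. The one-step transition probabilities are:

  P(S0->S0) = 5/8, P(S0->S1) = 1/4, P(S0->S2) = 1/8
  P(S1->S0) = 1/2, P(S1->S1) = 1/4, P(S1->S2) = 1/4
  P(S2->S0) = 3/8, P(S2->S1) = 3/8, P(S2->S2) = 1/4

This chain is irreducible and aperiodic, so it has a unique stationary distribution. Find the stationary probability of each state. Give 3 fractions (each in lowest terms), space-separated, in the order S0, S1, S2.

The stationary distribution satisfies pi = pi * P, i.e.:
  pi_S0 = 5/8*pi_S0 + 1/2*pi_S1 + 3/8*pi_S2
  pi_S1 = 1/4*pi_S0 + 1/4*pi_S1 + 3/8*pi_S2
  pi_S2 = 1/8*pi_S0 + 1/4*pi_S1 + 1/4*pi_S2
with normalization: pi_S0 + pi_S1 + pi_S2 = 1.

Using the first 2 balance equations plus normalization, the linear system A*pi = b is:
  [-3/8, 1/2, 3/8] . pi = 0
  [1/4, -3/4, 3/8] . pi = 0
  [1, 1, 1] . pi = 1

Solving yields:
  pi_S0 = 6/11
  pi_S1 = 3/11
  pi_S2 = 2/11

Verification (pi * P):
  6/11*5/8 + 3/11*1/2 + 2/11*3/8 = 6/11 = pi_S0  (ok)
  6/11*1/4 + 3/11*1/4 + 2/11*3/8 = 3/11 = pi_S1  (ok)
  6/11*1/8 + 3/11*1/4 + 2/11*1/4 = 2/11 = pi_S2  (ok)

Answer: 6/11 3/11 2/11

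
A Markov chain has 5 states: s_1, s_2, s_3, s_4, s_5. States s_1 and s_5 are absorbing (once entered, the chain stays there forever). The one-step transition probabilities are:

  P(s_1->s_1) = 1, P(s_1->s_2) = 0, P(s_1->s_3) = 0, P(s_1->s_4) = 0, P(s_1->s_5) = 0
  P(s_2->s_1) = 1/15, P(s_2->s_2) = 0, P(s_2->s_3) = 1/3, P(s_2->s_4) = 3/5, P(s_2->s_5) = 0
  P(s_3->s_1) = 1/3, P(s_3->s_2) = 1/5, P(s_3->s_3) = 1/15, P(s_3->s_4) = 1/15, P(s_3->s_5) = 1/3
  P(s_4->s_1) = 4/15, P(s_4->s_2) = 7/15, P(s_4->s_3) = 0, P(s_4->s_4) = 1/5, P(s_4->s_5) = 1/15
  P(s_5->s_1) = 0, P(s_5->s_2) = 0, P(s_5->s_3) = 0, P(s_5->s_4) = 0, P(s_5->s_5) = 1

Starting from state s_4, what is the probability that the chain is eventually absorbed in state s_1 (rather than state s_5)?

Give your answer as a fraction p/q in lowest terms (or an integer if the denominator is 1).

Let a_i = P(absorbed in s_1 | start in state i).
Boundary conditions: a_s_1 = 1, a_s_5 = 0.
For each transient state i, a_i = sum_j P(i->j) * a_j:
  a_s_2 = 1/15*a_s_1 + 0*a_s_2 + 1/3*a_s_3 + 3/5*a_s_4 + 0*a_s_5
  a_s_3 = 1/3*a_s_1 + 1/5*a_s_2 + 1/15*a_s_3 + 1/15*a_s_4 + 1/3*a_s_5
  a_s_4 = 4/15*a_s_1 + 7/15*a_s_2 + 0*a_s_3 + 1/5*a_s_4 + 1/15*a_s_5

Substituting a_s_1 = 1 and a_s_5 = 0, rearrange to (I - Q) a = r where r[i] = P(i -> s_1):
  [1, -1/3, -3/5] . (a_s_2, a_s_3, a_s_4) = 1/15
  [-1/5, 14/15, -1/15] . (a_s_2, a_s_3, a_s_4) = 1/3
  [-7/15, 0, 4/5] . (a_s_2, a_s_3, a_s_4) = 4/15

Solving yields:
  a_s_2 = 992/1423
  a_s_3 = 796/1423
  a_s_4 = 1053/1423

Starting state is s_4, so the absorption probability is a_s_4 = 1053/1423.

Answer: 1053/1423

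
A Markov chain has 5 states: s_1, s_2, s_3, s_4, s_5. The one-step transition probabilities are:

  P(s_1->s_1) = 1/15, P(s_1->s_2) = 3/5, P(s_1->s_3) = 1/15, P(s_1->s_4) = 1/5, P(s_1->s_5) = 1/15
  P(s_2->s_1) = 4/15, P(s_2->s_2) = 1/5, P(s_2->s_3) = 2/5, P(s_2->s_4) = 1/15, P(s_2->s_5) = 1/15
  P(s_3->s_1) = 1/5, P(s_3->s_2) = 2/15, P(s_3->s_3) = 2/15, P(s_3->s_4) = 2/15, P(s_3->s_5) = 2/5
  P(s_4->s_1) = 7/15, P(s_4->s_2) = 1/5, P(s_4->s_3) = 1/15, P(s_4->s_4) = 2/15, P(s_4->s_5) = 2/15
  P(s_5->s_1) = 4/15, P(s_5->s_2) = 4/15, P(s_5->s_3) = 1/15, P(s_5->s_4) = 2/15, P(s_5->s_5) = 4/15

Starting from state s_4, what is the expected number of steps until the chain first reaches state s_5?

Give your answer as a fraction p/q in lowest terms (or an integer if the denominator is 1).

Let h_i = expected steps to first reach s_5 from state i.
Boundary: h_s_5 = 0.
First-step equations for the other states:
  h_s_1 = 1 + 1/15*h_s_1 + 3/5*h_s_2 + 1/15*h_s_3 + 1/5*h_s_4 + 1/15*h_s_5
  h_s_2 = 1 + 4/15*h_s_1 + 1/5*h_s_2 + 2/5*h_s_3 + 1/15*h_s_4 + 1/15*h_s_5
  h_s_3 = 1 + 1/5*h_s_1 + 2/15*h_s_2 + 2/15*h_s_3 + 2/15*h_s_4 + 2/5*h_s_5
  h_s_4 = 1 + 7/15*h_s_1 + 1/5*h_s_2 + 1/15*h_s_3 + 2/15*h_s_4 + 2/15*h_s_5

Substituting h_s_5 = 0 and rearranging gives the linear system (I - Q) h = 1:
  [14/15, -3/5, -1/15, -1/5] . (h_s_1, h_s_2, h_s_3, h_s_4) = 1
  [-4/15, 4/5, -2/5, -1/15] . (h_s_1, h_s_2, h_s_3, h_s_4) = 1
  [-1/5, -2/15, 13/15, -2/15] . (h_s_1, h_s_2, h_s_3, h_s_4) = 1
  [-7/15, -1/5, -1/15, 13/15] . (h_s_1, h_s_2, h_s_3, h_s_4) = 1

Solving yields:
  h_s_1 = 75990/10519
  h_s_2 = 70485/10519
  h_s_3 = 51795/10519
  h_s_4 = 73305/10519

Starting state is s_4, so the expected hitting time is h_s_4 = 73305/10519.

Answer: 73305/10519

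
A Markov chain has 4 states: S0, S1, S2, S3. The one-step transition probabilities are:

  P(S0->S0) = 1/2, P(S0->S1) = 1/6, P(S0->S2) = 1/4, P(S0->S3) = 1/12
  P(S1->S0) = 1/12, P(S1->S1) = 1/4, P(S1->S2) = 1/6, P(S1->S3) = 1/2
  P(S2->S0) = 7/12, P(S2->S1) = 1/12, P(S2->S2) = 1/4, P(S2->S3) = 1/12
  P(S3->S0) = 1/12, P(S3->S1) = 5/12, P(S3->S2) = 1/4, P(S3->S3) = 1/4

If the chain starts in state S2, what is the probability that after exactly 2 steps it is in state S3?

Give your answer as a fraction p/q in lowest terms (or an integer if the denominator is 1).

Answer: 19/144

Derivation:
Computing P^2 by repeated multiplication:
P^1 =
  S0: [1/2, 1/6, 1/4, 1/12]
  S1: [1/12, 1/4, 1/6, 1/2]
  S2: [7/12, 1/12, 1/4, 1/12]
  S3: [1/12, 5/12, 1/4, 1/4]
P^2 =
  S0: [5/12, 13/72, 17/72, 1/6]
  S1: [29/144, 43/144, 11/48, 13/48]
  S2: [65/144, 25/144, 35/144, 19/144]
  S3: [35/144, 35/144, 31/144, 43/144]

(P^2)[S2 -> S3] = 19/144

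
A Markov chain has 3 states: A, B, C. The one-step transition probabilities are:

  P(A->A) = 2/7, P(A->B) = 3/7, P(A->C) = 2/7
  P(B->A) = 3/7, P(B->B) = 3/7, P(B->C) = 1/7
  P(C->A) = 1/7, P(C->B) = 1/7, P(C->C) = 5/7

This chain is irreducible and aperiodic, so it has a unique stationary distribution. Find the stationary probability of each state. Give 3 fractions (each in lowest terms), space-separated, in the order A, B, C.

The stationary distribution satisfies pi = pi * P, i.e.:
  pi_A = 2/7*pi_A + 3/7*pi_B + 1/7*pi_C
  pi_B = 3/7*pi_A + 3/7*pi_B + 1/7*pi_C
  pi_C = 2/7*pi_A + 1/7*pi_B + 5/7*pi_C
with normalization: pi_A + pi_B + pi_C = 1.

Using the first 2 balance equations plus normalization, the linear system A*pi = b is:
  [-5/7, 3/7, 1/7] . pi = 0
  [3/7, -4/7, 1/7] . pi = 0
  [1, 1, 1] . pi = 1

Solving yields:
  pi_A = 7/26
  pi_B = 4/13
  pi_C = 11/26

Verification (pi * P):
  7/26*2/7 + 4/13*3/7 + 11/26*1/7 = 7/26 = pi_A  (ok)
  7/26*3/7 + 4/13*3/7 + 11/26*1/7 = 4/13 = pi_B  (ok)
  7/26*2/7 + 4/13*1/7 + 11/26*5/7 = 11/26 = pi_C  (ok)

Answer: 7/26 4/13 11/26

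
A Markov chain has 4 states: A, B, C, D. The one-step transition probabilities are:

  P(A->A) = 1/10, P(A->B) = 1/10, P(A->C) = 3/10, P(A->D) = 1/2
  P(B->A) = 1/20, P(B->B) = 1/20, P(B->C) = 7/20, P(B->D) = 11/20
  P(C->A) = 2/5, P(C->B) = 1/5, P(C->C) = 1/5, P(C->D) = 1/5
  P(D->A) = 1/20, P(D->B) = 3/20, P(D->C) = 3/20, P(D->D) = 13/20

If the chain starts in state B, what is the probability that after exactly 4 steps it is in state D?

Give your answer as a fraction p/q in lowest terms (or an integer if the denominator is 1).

Answer: 10403/20000

Derivation:
Computing P^4 by repeated multiplication:
P^1 =
  A: [1/10, 1/10, 3/10, 1/2]
  B: [1/20, 1/20, 7/20, 11/20]
  C: [2/5, 1/5, 1/5, 1/5]
  D: [1/20, 3/20, 3/20, 13/20]
P^2 =
  A: [4/25, 3/20, 1/5, 49/100]
  B: [7/40, 4/25, 37/200, 12/25]
  C: [7/50, 3/25, 13/50, 12/25]
  D: [21/200, 7/50, 39/200, 14/25]
P^3 =
  A: [16/125, 137/1000, 107/500, 521/1000]
  B: [247/2000, 269/2000, 87/400, 1049/2000]
  C: [37/250, 18/125, 26/125, 1/2]
  D: [247/2000, 281/2000, 407/2000, 213/400]
P^4 =
  A: [1313/10000, 703/5000, 2073/10000, 651/1250]
  B: [1323/10000, 113/800, 2063/10000, 10403/20000]
  C: [651/5000, 693/5000, 1057/5000, 2599/5000]
  D: [637/5000, 2799/20000, 517/2500, 10517/20000]

(P^4)[B -> D] = 10403/20000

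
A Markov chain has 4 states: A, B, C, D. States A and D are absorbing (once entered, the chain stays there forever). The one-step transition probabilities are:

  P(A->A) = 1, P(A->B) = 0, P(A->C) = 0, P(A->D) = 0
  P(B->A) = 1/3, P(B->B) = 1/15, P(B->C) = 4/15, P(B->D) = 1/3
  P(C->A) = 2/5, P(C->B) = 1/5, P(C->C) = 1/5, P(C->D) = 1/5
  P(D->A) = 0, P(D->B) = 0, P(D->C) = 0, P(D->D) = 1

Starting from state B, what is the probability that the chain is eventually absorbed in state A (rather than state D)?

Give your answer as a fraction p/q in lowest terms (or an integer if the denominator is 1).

Let a_i = P(absorbed in A | start in state i).
Boundary conditions: a_A = 1, a_D = 0.
For each transient state i, a_i = sum_j P(i->j) * a_j:
  a_B = 1/3*a_A + 1/15*a_B + 4/15*a_C + 1/3*a_D
  a_C = 2/5*a_A + 1/5*a_B + 1/5*a_C + 1/5*a_D

Substituting a_A = 1 and a_D = 0, rearrange to (I - Q) a = r where r[i] = P(i -> A):
  [14/15, -4/15] . (a_B, a_C) = 1/3
  [-1/5, 4/5] . (a_B, a_C) = 2/5

Solving yields:
  a_B = 7/13
  a_C = 33/52

Starting state is B, so the absorption probability is a_B = 7/13.

Answer: 7/13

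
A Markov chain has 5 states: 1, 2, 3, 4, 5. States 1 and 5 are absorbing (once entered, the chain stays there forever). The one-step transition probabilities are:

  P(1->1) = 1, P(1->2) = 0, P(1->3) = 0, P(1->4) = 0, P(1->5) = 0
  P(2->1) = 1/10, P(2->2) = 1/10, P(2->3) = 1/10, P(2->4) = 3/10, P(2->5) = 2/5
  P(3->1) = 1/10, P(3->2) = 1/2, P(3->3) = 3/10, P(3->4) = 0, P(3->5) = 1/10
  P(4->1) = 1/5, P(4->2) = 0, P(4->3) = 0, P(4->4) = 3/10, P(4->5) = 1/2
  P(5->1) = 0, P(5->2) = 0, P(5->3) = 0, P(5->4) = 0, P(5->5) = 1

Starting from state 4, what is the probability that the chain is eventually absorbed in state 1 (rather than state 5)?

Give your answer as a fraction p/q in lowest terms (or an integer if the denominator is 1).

Answer: 2/7

Derivation:
Let a_i = P(absorbed in 1 | start in state i).
Boundary conditions: a_1 = 1, a_5 = 0.
For each transient state i, a_i = sum_j P(i->j) * a_j:
  a_2 = 1/10*a_1 + 1/10*a_2 + 1/10*a_3 + 3/10*a_4 + 2/5*a_5
  a_3 = 1/10*a_1 + 1/2*a_2 + 3/10*a_3 + 0*a_4 + 1/10*a_5
  a_4 = 1/5*a_1 + 0*a_2 + 0*a_3 + 3/10*a_4 + 1/2*a_5

Substituting a_1 = 1 and a_5 = 0, rearrange to (I - Q) a = r where r[i] = P(i -> 1):
  [9/10, -1/10, -3/10] . (a_2, a_3, a_4) = 1/10
  [-1/2, 7/10, 0] . (a_2, a_3, a_4) = 1/10
  [0, 0, 7/10] . (a_2, a_3, a_4) = 1/5

Solving yields:
  a_2 = 7/29
  a_3 = 64/203
  a_4 = 2/7

Starting state is 4, so the absorption probability is a_4 = 2/7.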